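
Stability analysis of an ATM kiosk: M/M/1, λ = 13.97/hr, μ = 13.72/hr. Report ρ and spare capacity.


Total capacity cμ = 1·13.72 = 13.72/hr
ρ = λ/(cμ) = 13.97/13.72 = 1.0182
Stable ⇔ ρ < 1: NO
Spare capacity = cμ − λ = 13.72 − 13.97 = -0.25/hr

Final: ρ = 1.0182; unstable; margin = -0.25/hr


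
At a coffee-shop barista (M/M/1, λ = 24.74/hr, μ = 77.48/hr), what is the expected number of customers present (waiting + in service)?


ρ = λ/μ = 24.74/77.48 = 0.3193
L = ρ/(1−ρ) = 0.3193/(1 − 0.3193) = 0.3193/0.6807 = 0.4691

Final: 0.4691


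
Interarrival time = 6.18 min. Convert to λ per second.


λ = 1/(interarrival time) in consistent units.
1 second = 0.0166667 min, so λ = 0.0166667/6.18 = 0.002697 per second

Final: 0.002697 /sec


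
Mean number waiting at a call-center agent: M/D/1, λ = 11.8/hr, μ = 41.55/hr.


ρ = 11.8/41.55 = 0.2840
M/D/1: Lq = ρ²/(2(1−ρ)) = 0.08065/(2·0.7160) = 0.05632

Final: 0.05632


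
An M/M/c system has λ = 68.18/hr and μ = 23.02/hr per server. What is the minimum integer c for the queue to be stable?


Stability requires cμ > λ ⇔ c > λ/μ.
λ/μ = 68.18/23.02 = 2.9618
Minimum integer c = ⌊2.9618⌋ + 1 = 3
Check: 3·23.02 = 69.06 > 68.18, while 2·23.02 = 46.04 ≤ 68.18

Final: 3 servers


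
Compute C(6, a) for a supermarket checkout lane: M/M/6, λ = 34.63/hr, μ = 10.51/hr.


a = λ/μ = 3.2950; ρ = a/6 = 0.5492
P₀ = 0.036003 (from M/M/c formula)
C(c,a) = [a^c/(c!(1−ρ))]·P₀ = [1279.67196/(720·0.4508)]·0.036003
= 3.94224·0.036003 = 0.141933

Final: 0.141933


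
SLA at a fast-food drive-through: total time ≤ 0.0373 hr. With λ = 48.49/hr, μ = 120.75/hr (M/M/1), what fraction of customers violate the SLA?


W ~ Exponential(μ−λ) for M/M/1.
μ − λ = 120.75 − 48.49 = 72.2600
P(W > t) = e^{−(μ−λ)t} = e^{−2.6953} = 0.067522

Final: 0.067522


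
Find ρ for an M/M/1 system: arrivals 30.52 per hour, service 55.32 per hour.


ρ = λ/μ = 30.52/55.32 = 0.5517

Final: 0.5517


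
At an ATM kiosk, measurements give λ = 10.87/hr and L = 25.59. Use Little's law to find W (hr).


W = L/λ = 25.59/10.87 = 2.3542 hr

Final: 2.3542 hr


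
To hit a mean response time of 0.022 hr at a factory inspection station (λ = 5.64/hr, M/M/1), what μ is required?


W = 1/(μ−λ) ⇒ μ − λ = 1/W = 1/0.022 = 45.4545
μ = λ + 1/W = 5.64 + 45.4545 = 51.0945 per hr

Final: 51.0945 /hr


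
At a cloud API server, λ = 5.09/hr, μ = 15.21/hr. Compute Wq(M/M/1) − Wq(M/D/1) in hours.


ρ = 5.09/15.21 = 0.3346
Wq(M/M/1) = ρ/(μ−λ) = 0.3346/10.12 = 0.03307 hr
Wq(M/D/1) = ρ/(2(μ−λ)) = 0.01653 hr
Savings = 0.03307 − 0.01653 = 0.01653 hr

Final: 0.01653 hr


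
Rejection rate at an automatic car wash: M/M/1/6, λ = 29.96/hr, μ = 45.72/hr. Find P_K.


ρ = λ/μ = 29.96/45.72 = 0.6553
P_K = (1−ρ)ρ^K/(1−ρ^(K+1)) = (0.3447·0.079180)/(1 − 0.051886)
= 0.027294/0.948114 = 0.028787

Final: 0.028787


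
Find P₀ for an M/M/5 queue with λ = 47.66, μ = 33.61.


a = λ/μ = 47.66/33.61 = 1.4180; ρ = a/c = 0.2836
Σ_{k=0}^{4} a^k/k! (terms k=0..4) = 1.00000 + 1.41803 + 1.00541 + 0.47523 + 0.16847 = 4.06714
Tail: a^5/(5!(1−ρ)) = 5.73360/(120·0.7164) = 0.06670
P₀ = 1/(4.06714 + 0.06670) = 1/4.13384 = 0.241906

Final: 0.241906


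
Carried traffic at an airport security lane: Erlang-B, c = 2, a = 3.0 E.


B(2,3.0) = 0.529412 (Erlang-B)
Carried load = a(1 − B) = 3.0·(1 − 0.529412) = 3.0·0.470588 = 1.4118 E

Final: 1.4118 Erlangs


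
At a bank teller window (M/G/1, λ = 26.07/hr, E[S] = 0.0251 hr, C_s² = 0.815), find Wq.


ρ = λ·E[S] = 26.07·0.0251 = 0.6544
E[S²] = E[S]²(1+C_s²) = 0.0251²·(1+0.815) = 0.001143
Wq = λ·E[S²]/(2(1−ρ)) = 26.07·0.001143/(2·0.3456) = 0.04312 hr

Final: 0.04312 hr


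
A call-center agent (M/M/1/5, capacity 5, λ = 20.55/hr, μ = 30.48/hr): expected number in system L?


ρ = 20.55/30.48 = 0.6742
L = ρ[1 − (K+1)ρ^K + Kρ^(K+1)] / [(1−ρ)(1−ρ^(K+1))]
Numerator: 0.6742·(1 − 6·0.139311 + 5·0.093925) = 0.427290
Denominator: (0.3258)·(0.906075) = 0.295188
L = 0.427290/0.295188 = 1.4475

Final: 1.4475


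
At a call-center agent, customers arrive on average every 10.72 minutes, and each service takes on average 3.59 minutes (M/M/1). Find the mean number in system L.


λ = 60/10.72 = 5.5970 /hr
μ = 60/3.59 = 16.7131 /hr
ρ = λ/μ = 5.5970/16.7131 = 0.3349
L = ρ/(1−ρ) = 0.3349/0.6651 = 0.5035

Final: 0.5035


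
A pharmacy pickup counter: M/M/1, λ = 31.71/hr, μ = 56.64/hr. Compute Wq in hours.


ρ = 31.71/56.64 = 0.5599
Wq = ρ/(μ−λ) = 0.5599/(56.64 − 31.71) = 0.5599/24.93 = 0.02246 hr

Final: 0.02246 hr


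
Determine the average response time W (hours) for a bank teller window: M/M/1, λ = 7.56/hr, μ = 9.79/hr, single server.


W = 1/(μ−λ) = 1/(9.79 − 7.56) = 1/2.23 = 0.4484 hr

Final: 0.4484 hr


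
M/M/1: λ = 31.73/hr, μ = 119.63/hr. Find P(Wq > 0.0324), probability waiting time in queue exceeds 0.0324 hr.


ρ = 31.73/119.63 = 0.2652
P(Wq > t) = ρ·e^{−(μ−λ)t} = 0.2652·e^{−2.8480}
= 0.2652·0.057962 = 0.015374

Final: 0.015374


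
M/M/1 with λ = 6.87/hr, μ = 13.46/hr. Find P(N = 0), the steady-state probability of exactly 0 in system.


ρ = 6.87/13.46 = 0.5104
P_n = (1−ρ)·ρ^n = (1 − 0.5104)·0.5104^0 = 0.4896·1.000000 = 0.489599

Final: 0.489599


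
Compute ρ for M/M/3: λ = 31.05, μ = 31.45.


ρ = λ/(cμ) = 31.05/(3·31.45) = 31.05/94.35 = 0.3291

Final: 0.3291


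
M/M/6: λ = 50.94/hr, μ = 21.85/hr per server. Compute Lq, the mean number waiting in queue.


a = λ/μ = 2.3314; ρ = a/6 = 0.3886
P₀ = 0.096802
Lq = P₀·a^c·ρ / (c!·(1−ρ)²) = 0.096802·160.56282·0.3886/(720·0.37386)
= 0.02244

Final: 0.02244


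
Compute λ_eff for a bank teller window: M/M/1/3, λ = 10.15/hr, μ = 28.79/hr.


ρ = 0.3526; P_K = (1−ρ)ρ^3/(1−ρ^4) = 0.028816
λ_eff = λ(1 − P_K) = 10.15·(1 − 0.028816) = 10.15·0.971184 = 9.8575 /hr

Final: 9.8575 /hr


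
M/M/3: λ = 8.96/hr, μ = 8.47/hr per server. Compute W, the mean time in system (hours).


a = 1.0579; ρ = 0.3526; P₀ = 0.342215
Lq = P₀·a^c·ρ/(c!(1−ρ)²) = 0.05681
Wq = Lq/λ = 0.05681/8.96 = 0.006340 hr
W = Wq + 1/μ = 0.006340 + 0.11806 = 0.12440 hr

Final: 0.12440 hr


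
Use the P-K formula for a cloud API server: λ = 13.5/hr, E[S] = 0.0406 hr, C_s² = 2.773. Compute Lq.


ρ = λ·E[S] = 13.5·0.0406 = 0.5481
Lq = ρ²(1+C_s²)/(2(1−ρ)) = 0.3004·(1+2.773)/(2·0.4519)
= 0.3004·3.7730/0.9038 = 1.25411

Final: 1.25411


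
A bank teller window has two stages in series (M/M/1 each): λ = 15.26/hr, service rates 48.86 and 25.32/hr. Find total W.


Each node sees arrival rate λ = 15.26/hr (tandem ⇒ throughput preserved).
W₁ = 1/(μ₁−λ) = 1/(48.86−15.26) = 0.02976 hr
W₂ = 1/(μ₂−λ) = 1/(25.32−15.26) = 0.09940 hr
W_total = W₁ + W₂ = 0.02976 + 0.09940 = 0.12917 hr

Final: 0.12917 hr


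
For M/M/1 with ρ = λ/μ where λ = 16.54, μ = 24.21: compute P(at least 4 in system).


ρ = 16.54/24.21 = 0.6832
P(N ≥ n) = ρ^n = 0.6832^4 = 0.217853

Final: 0.217853


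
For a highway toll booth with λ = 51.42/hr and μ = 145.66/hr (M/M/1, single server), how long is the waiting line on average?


ρ = 51.42/145.66 = 0.3530
Lq = ρ²/(1−ρ) = 0.1246/0.6470 = 0.1926

Final: 0.1926


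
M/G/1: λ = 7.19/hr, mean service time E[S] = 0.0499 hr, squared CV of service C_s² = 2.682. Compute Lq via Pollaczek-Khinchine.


ρ = λ·E[S] = 7.19·0.0499 = 0.3588
Lq = ρ²(1+C_s²)/(2(1−ρ)) = 0.1287·(1+2.682)/(2·0.6412)
= 0.1287·3.6820/1.2824 = 0.36958

Final: 0.36958


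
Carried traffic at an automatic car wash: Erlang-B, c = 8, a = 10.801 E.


B(8,10.801) = 0.374284 (Erlang-B)
Carried load = a(1 − B) = 10.801·(1 − 0.374284) = 10.801·0.625716 = 6.7584 E

Final: 6.7584 Erlangs


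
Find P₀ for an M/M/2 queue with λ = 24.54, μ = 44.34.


a = λ/μ = 24.54/44.34 = 0.5535; ρ = a/c = 0.2767
Σ_{k=0}^{1} a^k/k! (terms k=0..1) = 1.00000 + 0.55345 = 1.55345
Tail: a^2/(2!(1−ρ)) = 0.30631/(2·0.7233) = 0.21175
P₀ = 1/(1.55345 + 0.21175) = 1/1.76520 = 0.566508

Final: 0.566508


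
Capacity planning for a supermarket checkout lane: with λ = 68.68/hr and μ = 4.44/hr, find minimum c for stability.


Stability requires cμ > λ ⇔ c > λ/μ.
λ/μ = 68.68/4.44 = 15.4685
Minimum integer c = ⌊15.4685⌋ + 1 = 16
Check: 16·4.44 = 71.04 > 68.68, while 15·4.44 = 66.60 ≤ 68.68

Final: 16 servers


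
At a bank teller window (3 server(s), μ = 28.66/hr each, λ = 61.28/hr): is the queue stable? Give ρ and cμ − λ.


Total capacity cμ = 3·28.66 = 85.98/hr
ρ = λ/(cμ) = 61.28/85.98 = 0.7127
Stable ⇔ ρ < 1: YES
Spare capacity = cμ − λ = 85.98 − 61.28 = 24.70/hr

Final: ρ = 0.7127; stable; margin = 24.70/hr


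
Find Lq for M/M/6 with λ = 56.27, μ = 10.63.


a = λ/μ = 5.2935; ρ = a/6 = 0.8823
P₀ = 0.002689
Lq = P₀·a^c·ρ / (c!·(1−ρ)²) = 0.002689·22001.98700·0.8823/(720·0.01386)
= 5.22858

Final: 5.22858


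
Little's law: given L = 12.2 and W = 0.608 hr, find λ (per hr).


λ = L/W = 12.2/0.608 = 20.0658 /hr

Final: 20.0658 /hr


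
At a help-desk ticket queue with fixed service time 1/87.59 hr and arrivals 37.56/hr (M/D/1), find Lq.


ρ = 37.56/87.59 = 0.4288
M/D/1: Lq = ρ²/(2(1−ρ)) = 0.1839/(2·0.5712) = 0.16097

Final: 0.16097


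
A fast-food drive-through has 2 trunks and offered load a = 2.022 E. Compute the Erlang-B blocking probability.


B(c,a) = (a^c/c!) / Σ_{k=0}^{c} a^k/k!
a^2/2! = 2.044242
Σ terms (k=0..2): 1.00000 + 2.02200 + 2.04424 = 5.066242
B = 2.044242/5.066242 = 0.403503

Final: 0.403503


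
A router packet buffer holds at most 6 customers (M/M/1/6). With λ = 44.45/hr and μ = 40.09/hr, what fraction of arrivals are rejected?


ρ = λ/μ = 44.45/40.09 = 1.1088
P_K = (1−ρ)ρ^K/(1−ρ^(K+1)) = (-0.1088·1.857865)/(1 − 2.059918)
= -0.202053/-1.059918 = 0.190630

Final: 0.190630


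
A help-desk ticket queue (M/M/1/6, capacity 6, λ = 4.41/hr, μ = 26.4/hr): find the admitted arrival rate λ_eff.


ρ = 0.1670; P_K = (1−ρ)ρ^6/(1−ρ^7) = 0.00001810
λ_eff = λ(1 − P_K) = 4.41·(1 − 0.00001810) = 4.41·0.999982 = 4.4099 /hr

Final: 4.4099 /hr


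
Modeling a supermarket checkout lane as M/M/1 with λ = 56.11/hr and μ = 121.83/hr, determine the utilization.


ρ = λ/μ = 56.11/121.83 = 0.4606

Final: 0.4606


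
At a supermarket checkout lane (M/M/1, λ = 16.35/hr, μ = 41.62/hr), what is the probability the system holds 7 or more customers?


ρ = 16.35/41.62 = 0.3928
P(N ≥ n) = ρ^n = 0.3928^7 = 0.001444

Final: 0.001444


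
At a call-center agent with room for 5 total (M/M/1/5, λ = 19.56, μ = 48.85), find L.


ρ = 19.56/48.85 = 0.4004
L = ρ[1 − (K+1)ρ^K + Kρ^(K+1)] / [(1−ρ)(1−ρ^(K+1))]
Numerator: 0.4004·(1 − 6·0.010293 + 5·0.004121) = 0.383933
Denominator: (0.5996)·(0.995879) = 0.597120
L = 0.383933/0.597120 = 0.6430

Final: 0.6430


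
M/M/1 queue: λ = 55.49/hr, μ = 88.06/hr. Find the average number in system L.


ρ = λ/μ = 55.49/88.06 = 0.6301
L = ρ/(1−ρ) = 0.6301/(1 − 0.6301) = 0.6301/0.3699 = 1.7037

Final: 1.7037


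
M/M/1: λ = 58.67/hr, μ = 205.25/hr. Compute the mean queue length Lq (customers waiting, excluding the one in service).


ρ = 58.67/205.25 = 0.2858
Lq = ρ²/(1−ρ) = 0.08171/0.7142 = 0.1144

Final: 0.1144


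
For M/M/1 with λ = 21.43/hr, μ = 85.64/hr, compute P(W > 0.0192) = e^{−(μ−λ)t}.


W ~ Exponential(μ−λ) for M/M/1.
μ − λ = 85.64 − 21.43 = 64.2100
P(W > t) = e^{−(μ−λ)t} = e^{−1.2328} = 0.291466

Final: 0.291466


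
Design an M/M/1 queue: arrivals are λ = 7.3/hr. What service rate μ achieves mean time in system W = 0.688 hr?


W = 1/(μ−λ) ⇒ μ − λ = 1/W = 1/0.688 = 1.4535
μ = λ + 1/W = 7.3 + 1.4535 = 8.7535 per hr

Final: 8.7535 /hr


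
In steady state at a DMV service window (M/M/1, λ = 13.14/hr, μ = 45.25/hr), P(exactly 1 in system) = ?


ρ = 13.14/45.25 = 0.2904
P_n = (1−ρ)·ρ^n = (1 − 0.2904)·0.2904^1 = 0.7096·0.290387 = 0.206062

Final: 0.206062


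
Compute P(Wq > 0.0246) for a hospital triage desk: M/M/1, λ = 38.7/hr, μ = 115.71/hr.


ρ = 38.7/115.71 = 0.3345
P(Wq > t) = ρ·e^{−(μ−λ)t} = 0.3345·e^{−1.8944}
= 0.3345·0.150402 = 0.050303

Final: 0.050303


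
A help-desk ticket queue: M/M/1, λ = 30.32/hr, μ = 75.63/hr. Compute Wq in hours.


ρ = 30.32/75.63 = 0.4009
Wq = ρ/(μ−λ) = 0.4009/(75.63 − 30.32) = 0.4009/45.31 = 0.008848 hr

Final: 0.008848 hr


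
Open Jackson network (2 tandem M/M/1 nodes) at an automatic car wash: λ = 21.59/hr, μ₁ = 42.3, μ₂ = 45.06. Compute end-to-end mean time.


Each node sees arrival rate λ = 21.59/hr (tandem ⇒ throughput preserved).
W₁ = 1/(μ₁−λ) = 1/(42.3−21.59) = 0.04829 hr
W₂ = 1/(μ₂−λ) = 1/(45.06−21.59) = 0.04261 hr
W_total = W₁ + W₂ = 0.04829 + 0.04261 = 0.09089 hr

Final: 0.09089 hr


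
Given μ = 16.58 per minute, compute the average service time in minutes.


Mean service time = 1/μ = 1/16.58 minute = 0.06031 minute
In minutes: 0.06031 × 1 = 0.06031 min

Final: 0.06031 min


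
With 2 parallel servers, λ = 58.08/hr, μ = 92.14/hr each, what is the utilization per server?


ρ = λ/(cμ) = 58.08/(2·92.14) = 58.08/184.28 = 0.3152

Final: 0.3152


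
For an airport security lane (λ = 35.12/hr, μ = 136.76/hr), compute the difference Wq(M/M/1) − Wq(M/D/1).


ρ = 35.12/136.76 = 0.2568
Wq(M/M/1) = ρ/(μ−λ) = 0.2568/101.64 = 0.002527 hr
Wq(M/D/1) = ρ/(2(μ−λ)) = 0.001263 hr
Savings = 0.002527 − 0.001263 = 0.001263 hr

Final: 0.001263 hr


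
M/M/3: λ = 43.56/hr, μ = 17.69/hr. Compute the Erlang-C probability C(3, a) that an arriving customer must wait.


a = λ/μ = 2.4624; ρ = a/3 = 0.8208
P₀ = 0.049066 (from M/M/c formula)
C(c,a) = [a^c/(c!(1−ρ))]·P₀ = [14.93070/(6·0.1792)]·0.049066
= 13.88665·0.049066 = 0.681360

Final: 0.681360


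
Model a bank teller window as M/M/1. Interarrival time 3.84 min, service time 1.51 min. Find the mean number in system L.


λ = 60/3.84 = 15.6250 /hr
μ = 60/1.51 = 39.7351 /hr
ρ = λ/μ = 15.6250/39.7351 = 0.3932
L = ρ/(1−ρ) = 0.3932/0.6068 = 0.6481

Final: 0.6481


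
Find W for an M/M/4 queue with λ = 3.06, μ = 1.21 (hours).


a = 2.5289; ρ = 0.6322; P₀ = 0.071143
Lq = P₀·a^c·ρ/(c!(1−ρ)²) = 0.56675
Wq = Lq/λ = 0.56675/3.06 = 0.18521 hr
W = Wq + 1/μ = 0.18521 + 0.82645 = 1.01166 hr

Final: 1.01166 hr


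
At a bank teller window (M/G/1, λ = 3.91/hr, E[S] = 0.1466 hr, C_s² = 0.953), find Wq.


ρ = λ·E[S] = 3.91·0.1466 = 0.5732
E[S²] = E[S]²(1+C_s²) = 0.1466²·(1+0.953) = 0.041973
Wq = λ·E[S²]/(2(1−ρ)) = 3.91·0.041973/(2·0.4268) = 0.19226 hr

Final: 0.19226 hr


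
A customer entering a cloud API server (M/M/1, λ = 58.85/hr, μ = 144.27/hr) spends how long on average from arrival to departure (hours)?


W = 1/(μ−λ) = 1/(144.27 − 58.85) = 1/85.42 = 0.01171 hr

Final: 0.01171 hr


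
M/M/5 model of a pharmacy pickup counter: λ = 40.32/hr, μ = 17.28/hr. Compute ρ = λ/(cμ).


ρ = λ/(cμ) = 40.32/(5·17.28) = 40.32/86.40 = 0.4667

Final: 0.4667


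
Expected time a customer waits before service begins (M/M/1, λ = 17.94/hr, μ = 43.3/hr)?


ρ = 17.94/43.3 = 0.4143
Wq = ρ/(μ−λ) = 0.4143/(43.3 − 17.94) = 0.4143/25.36 = 0.01634 hr

Final: 0.01634 hr


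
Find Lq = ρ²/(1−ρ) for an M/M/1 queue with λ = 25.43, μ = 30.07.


ρ = 25.43/30.07 = 0.8457
Lq = ρ²/(1−ρ) = 0.7152/0.1543 = 4.6349

Final: 4.6349


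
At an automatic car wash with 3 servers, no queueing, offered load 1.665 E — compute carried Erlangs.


B(3,1.665) = 0.159591 (Erlang-B)
Carried load = a(1 − B) = 1.665·(1 − 0.159591) = 1.665·0.840409 = 1.3993 E

Final: 1.3993 Erlangs


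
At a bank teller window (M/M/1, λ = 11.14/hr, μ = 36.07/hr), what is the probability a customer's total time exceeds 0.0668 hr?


W ~ Exponential(μ−λ) for M/M/1.
μ − λ = 36.07 − 11.14 = 24.9300
P(W > t) = e^{−(μ−λ)t} = e^{−1.6653} = 0.189129

Final: 0.189129


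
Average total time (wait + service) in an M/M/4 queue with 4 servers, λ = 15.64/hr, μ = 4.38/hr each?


a = 3.5708; ρ = 0.8927; P₀ = 0.012246
Lq = P₀·a^c·ρ/(c!(1−ρ)²) = 6.43100
Wq = Lq/λ = 6.43100/15.64 = 0.41119 hr
W = Wq + 1/μ = 0.41119 + 0.22831 = 0.63950 hr

Final: 0.63950 hr


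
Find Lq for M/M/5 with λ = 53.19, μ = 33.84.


a = λ/μ = 1.5718; ρ = a/5 = 0.3144
P₀ = 0.207243
Lq = P₀·a^c·ρ / (c!·(1−ρ)²) = 0.207243·9.59397·0.3144/(120·0.47010)
= 0.01108

Final: 0.01108


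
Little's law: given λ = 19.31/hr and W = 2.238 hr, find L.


L = λW = 19.31·2.238 = 43.2158

Final: 43.2158


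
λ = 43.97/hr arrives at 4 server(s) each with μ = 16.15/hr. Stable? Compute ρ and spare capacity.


Total capacity cμ = 4·16.15 = 64.60/hr
ρ = λ/(cμ) = 43.97/64.60 = 0.6807
Stable ⇔ ρ < 1: YES
Spare capacity = cμ − λ = 64.60 − 43.97 = 20.63/hr

Final: ρ = 0.6807; stable; margin = 20.63/hr


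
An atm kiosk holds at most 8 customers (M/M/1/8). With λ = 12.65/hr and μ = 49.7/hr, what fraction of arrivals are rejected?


ρ = λ/μ = 12.65/49.7 = 0.2545
P_K = (1−ρ)ρ^K/(1−ρ^(K+1)) = (0.7455·0.00001761)/(1 − 0.000004483)
= 0.00001313/0.999996 = 0.00001313

Final: 0.00001313


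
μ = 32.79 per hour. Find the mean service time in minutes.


Mean service time = 1/μ = 1/32.79 hour = 0.03050 hour
In minutes: 0.03050 × 60 = 1.8298 min

Final: 1.8298 min


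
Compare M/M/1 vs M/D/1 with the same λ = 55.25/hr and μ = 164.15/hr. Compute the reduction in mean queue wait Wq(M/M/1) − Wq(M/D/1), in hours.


ρ = 55.25/164.15 = 0.3366
Wq(M/M/1) = ρ/(μ−λ) = 0.3366/108.90 = 0.003091 hr
Wq(M/D/1) = ρ/(2(μ−λ)) = 0.001545 hr
Savings = 0.003091 − 0.001545 = 0.001545 hr

Final: 0.001545 hr


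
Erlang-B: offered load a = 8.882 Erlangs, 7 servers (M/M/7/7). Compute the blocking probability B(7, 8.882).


B(c,a) = (a^c/c!) / Σ_{k=0}^{c} a^k/k!
a^7/7! = 865.256450
Σ terms (k=0..7): 1.00000 + 8.88200 + 39.44496 + 116.78338 + 259.31750 + 460.65162 + 681.91794 + 865.25645 = 2433.253857
B = 865.256450/2433.253857 = 0.355596

Final: 0.355596


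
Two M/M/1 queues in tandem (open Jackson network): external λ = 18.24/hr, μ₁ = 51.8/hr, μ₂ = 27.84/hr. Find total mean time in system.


Each node sees arrival rate λ = 18.24/hr (tandem ⇒ throughput preserved).
W₁ = 1/(μ₁−λ) = 1/(51.8−18.24) = 0.02980 hr
W₂ = 1/(μ₂−λ) = 1/(27.84−18.24) = 0.10417 hr
W_total = W₁ + W₂ = 0.02980 + 0.10417 = 0.13396 hr

Final: 0.13396 hr


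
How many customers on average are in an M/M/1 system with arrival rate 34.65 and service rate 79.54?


ρ = λ/μ = 34.65/79.54 = 0.4356
L = ρ/(1−ρ) = 0.4356/(1 − 0.4356) = 0.4356/0.5644 = 0.7719

Final: 0.7719


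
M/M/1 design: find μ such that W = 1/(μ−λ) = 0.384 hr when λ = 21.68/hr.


W = 1/(μ−λ) ⇒ μ − λ = 1/W = 1/0.384 = 2.6042
μ = λ + 1/W = 21.68 + 2.6042 = 24.2842 per hr

Final: 24.2842 /hr


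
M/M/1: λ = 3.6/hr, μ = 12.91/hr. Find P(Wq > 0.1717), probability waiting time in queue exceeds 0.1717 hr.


ρ = 3.6/12.91 = 0.2789
P(Wq > t) = ρ·e^{−(μ−λ)t} = 0.2789·e^{−1.5985}
= 0.2789·0.202194 = 0.056383

Final: 0.056383


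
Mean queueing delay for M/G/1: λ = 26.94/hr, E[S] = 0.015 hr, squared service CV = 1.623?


ρ = λ·E[S] = 26.94·0.015 = 0.4041
E[S²] = E[S]²(1+C_s²) = 0.015²·(1+1.623) = 0.0005902
Wq = λ·E[S²]/(2(1−ρ)) = 26.94·0.0005902/(2·0.5959) = 0.01334 hr

Final: 0.01334 hr


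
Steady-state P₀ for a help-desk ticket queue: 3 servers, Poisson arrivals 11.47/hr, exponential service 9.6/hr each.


a = λ/μ = 11.47/9.6 = 1.1948; ρ = a/c = 0.3983
Σ_{k=0}^{2} a^k/k! (terms k=0..2) = 1.00000 + 1.19479 + 0.71376 = 2.90856
Tail: a^3/(3!(1−ρ)) = 1.70560/(6·0.6017) = 0.47241
P₀ = 1/(2.90856 + 0.47241) = 1/3.38097 = 0.295774

Final: 0.295774


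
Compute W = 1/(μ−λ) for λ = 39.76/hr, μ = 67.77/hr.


W = 1/(μ−λ) = 1/(67.77 − 39.76) = 1/28.01 = 0.03570 hr

Final: 0.03570 hr


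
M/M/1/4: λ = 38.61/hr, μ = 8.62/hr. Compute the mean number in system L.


ρ = 38.61/8.62 = 4.4791
L = ρ[1 − (K+1)ρ^K + Kρ^(K+1)] / [(1−ρ)(1−ρ^(K+1))]
Numerator: 4.4791·(1 − 5·402.503947 + 4·1802.862806) = 23291.108442
Denominator: (-3.4791)·(-1801.862806) = 6268.893914
L = 23291.108442/6268.893914 = 3.7153

Final: 3.7153


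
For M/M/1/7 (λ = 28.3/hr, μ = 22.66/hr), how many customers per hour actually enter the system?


ρ = 1.2489; P_K = (1−ρ)ρ^7/(1−ρ^8) = 0.239812
λ_eff = λ(1 − P_K) = 28.3·(1 − 0.239812) = 28.3·0.760188 = 21.5133 /hr

Final: 21.5133 /hr


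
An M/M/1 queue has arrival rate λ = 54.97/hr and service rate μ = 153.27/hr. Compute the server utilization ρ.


ρ = λ/μ = 54.97/153.27 = 0.3586

Final: 0.3586


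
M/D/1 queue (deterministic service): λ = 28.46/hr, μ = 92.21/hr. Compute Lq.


ρ = 28.46/92.21 = 0.3086
M/D/1: Lq = ρ²/(2(1−ρ)) = 0.09526/(2·0.6914) = 0.06889

Final: 0.06889


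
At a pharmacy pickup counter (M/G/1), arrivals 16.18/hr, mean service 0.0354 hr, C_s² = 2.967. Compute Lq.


ρ = λ·E[S] = 16.18·0.0354 = 0.5728
Lq = ρ²(1+C_s²)/(2(1−ρ)) = 0.3281·(1+2.967)/(2·0.4272)
= 0.3281·3.9670/0.8545 = 1.52313

Final: 1.52313


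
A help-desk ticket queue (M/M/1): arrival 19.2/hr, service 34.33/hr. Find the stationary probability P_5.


ρ = 19.2/34.33 = 0.5593
P_n = (1−ρ)·ρ^n = (1 − 0.5593)·0.5593^5 = 0.4407·0.054719 = 0.024116

Final: 0.024116


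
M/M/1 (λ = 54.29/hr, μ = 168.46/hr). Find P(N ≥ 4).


ρ = 54.29/168.46 = 0.3223
P(N ≥ n) = ρ^n = 0.3223^4 = 0.010787

Final: 0.010787


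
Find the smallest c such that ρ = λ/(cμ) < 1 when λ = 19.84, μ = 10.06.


Stability requires cμ > λ ⇔ c > λ/μ.
λ/μ = 19.84/10.06 = 1.9722
Minimum integer c = ⌊1.9722⌋ + 1 = 2
Check: 2·10.06 = 20.12 > 19.84, while 1·10.06 = 10.06 ≤ 19.84

Final: 2 servers


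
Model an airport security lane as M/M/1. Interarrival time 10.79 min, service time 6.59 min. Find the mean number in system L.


λ = 60/10.79 = 5.5607 /hr
μ = 60/6.59 = 9.1047 /hr
ρ = λ/μ = 5.5607/9.1047 = 0.6108
L = ρ/(1−ρ) = 0.6108/0.3892 = 1.5690

Final: 1.5690


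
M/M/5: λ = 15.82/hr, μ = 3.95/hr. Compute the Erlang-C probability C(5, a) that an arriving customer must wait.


a = λ/μ = 4.0051; ρ = a/5 = 0.8010
P₀ = 0.012885 (from M/M/c formula)
C(c,a) = [a^c/(c!(1−ρ))]·P₀ = [1030.49744/(120·0.1990)]·0.012885
= 43.15590·0.012885 = 0.556067

Final: 0.556067


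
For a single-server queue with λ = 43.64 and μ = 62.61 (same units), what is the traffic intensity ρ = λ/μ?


ρ = λ/μ = 43.64/62.61 = 0.6970

Final: 0.6970


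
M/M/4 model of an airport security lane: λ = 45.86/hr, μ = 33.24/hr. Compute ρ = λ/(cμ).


ρ = λ/(cμ) = 45.86/(4·33.24) = 45.86/132.96 = 0.3449

Final: 0.3449


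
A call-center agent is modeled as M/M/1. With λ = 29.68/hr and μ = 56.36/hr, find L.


ρ = λ/μ = 29.68/56.36 = 0.5266
L = ρ/(1−ρ) = 0.5266/(1 − 0.5266) = 0.5266/0.4734 = 1.1124

Final: 1.1124


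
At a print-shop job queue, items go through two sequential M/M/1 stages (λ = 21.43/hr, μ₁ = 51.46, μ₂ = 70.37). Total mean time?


Each node sees arrival rate λ = 21.43/hr (tandem ⇒ throughput preserved).
W₁ = 1/(μ₁−λ) = 1/(51.46−21.43) = 0.03330 hr
W₂ = 1/(μ₂−λ) = 1/(70.37−21.43) = 0.02043 hr
W_total = W₁ + W₂ = 0.03330 + 0.02043 = 0.05373 hr

Final: 0.05373 hr


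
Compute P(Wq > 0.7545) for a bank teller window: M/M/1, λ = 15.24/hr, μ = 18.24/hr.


ρ = 15.24/18.24 = 0.8355
P(Wq > t) = ρ·e^{−(μ−λ)t} = 0.8355·e^{−2.2635}
= 0.8355·0.103986 = 0.086883

Final: 0.086883


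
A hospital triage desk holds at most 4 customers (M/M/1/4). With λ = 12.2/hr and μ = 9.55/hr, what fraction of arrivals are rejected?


ρ = λ/μ = 12.2/9.55 = 1.2775
P_K = (1−ρ)ρ^K/(1−ρ^(K+1)) = (-0.2775·2.663335)/(1 − 3.402376)
= -0.739041/-2.402376 = 0.307629

Final: 0.307629


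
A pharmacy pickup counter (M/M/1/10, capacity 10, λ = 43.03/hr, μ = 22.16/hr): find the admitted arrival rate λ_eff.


ρ = 1.9418; P_K = (1−ρ)ρ^10/(1−ρ^11) = 0.485338
λ_eff = λ(1 − P_K) = 43.03·(1 − 0.485338) = 43.03·0.514662 = 22.1459 /hr

Final: 22.1459 /hr


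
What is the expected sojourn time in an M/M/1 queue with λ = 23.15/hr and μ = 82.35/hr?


W = 1/(μ−λ) = 1/(82.35 − 23.15) = 1/59.20 = 0.01689 hr

Final: 0.01689 hr


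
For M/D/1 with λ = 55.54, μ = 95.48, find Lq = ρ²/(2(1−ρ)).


ρ = 55.54/95.48 = 0.5817
M/D/1: Lq = ρ²/(2(1−ρ)) = 0.3384/(2·0.4183) = 0.40445

Final: 0.40445


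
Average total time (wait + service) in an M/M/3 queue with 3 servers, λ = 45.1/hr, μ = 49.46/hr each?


a = 0.9118; ρ = 0.3039; P₀ = 0.398546
Lq = P₀·a^c·ρ/(c!(1−ρ)²) = 0.03159
Wq = Lq/λ = 0.03159/45.1 = 0.0007005 hr
W = Wq + 1/μ = 0.0007005 + 0.02022 = 0.02092 hr

Final: 0.02092 hr


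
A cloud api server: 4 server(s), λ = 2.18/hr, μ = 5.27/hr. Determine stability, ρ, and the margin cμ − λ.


Total capacity cμ = 4·5.27 = 21.08/hr
ρ = λ/(cμ) = 2.18/21.08 = 0.1034
Stable ⇔ ρ < 1: YES
Spare capacity = cμ − λ = 21.08 − 2.18 = 18.90/hr

Final: ρ = 0.1034; stable; margin = 18.90/hr


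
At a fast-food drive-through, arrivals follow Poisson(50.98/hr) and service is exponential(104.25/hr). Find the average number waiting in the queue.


ρ = 50.98/104.25 = 0.4890
Lq = ρ²/(1−ρ) = 0.2391/0.5110 = 0.4680

Final: 0.4680


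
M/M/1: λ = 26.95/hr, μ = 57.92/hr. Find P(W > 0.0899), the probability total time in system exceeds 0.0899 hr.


W ~ Exponential(μ−λ) for M/M/1.
μ − λ = 57.92 − 26.95 = 30.9700
P(W > t) = e^{−(μ−λ)t} = e^{−2.7842} = 0.061778

Final: 0.061778


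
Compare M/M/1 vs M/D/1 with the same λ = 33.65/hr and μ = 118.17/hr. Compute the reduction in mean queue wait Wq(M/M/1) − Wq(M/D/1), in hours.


ρ = 33.65/118.17 = 0.2848
Wq(M/M/1) = ρ/(μ−λ) = 0.2848/84.52 = 0.003369 hr
Wq(M/D/1) = ρ/(2(μ−λ)) = 0.001685 hr
Savings = 0.003369 − 0.001685 = 0.001685 hr

Final: 0.001685 hr


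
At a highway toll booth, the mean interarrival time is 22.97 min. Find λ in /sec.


λ = 1/(interarrival time) in consistent units.
1 second = 0.0166667 min, so λ = 0.0166667/22.97 = 0.0007256 per second

Final: 0.0007256 /sec


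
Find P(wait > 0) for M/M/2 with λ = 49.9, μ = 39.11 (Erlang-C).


a = λ/μ = 1.2759; ρ = a/2 = 0.6379
P₀ = 0.221043 (from M/M/c formula)
C(c,a) = [a^c/(c!(1−ρ))]·P₀ = [1.62789/(2·0.3621)]·0.221043
= 2.24812·0.221043 = 0.496931

Final: 0.496931


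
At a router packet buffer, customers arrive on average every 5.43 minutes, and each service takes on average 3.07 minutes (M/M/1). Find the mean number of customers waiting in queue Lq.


λ = 60/5.43 = 11.0497 /hr
μ = 60/3.07 = 19.5440 /hr
ρ = λ/μ = 11.0497/19.5440 = 0.5654
Lq = ρ²/(1−ρ) = 0.3197/0.4346 = 0.7355

Final: 0.7355


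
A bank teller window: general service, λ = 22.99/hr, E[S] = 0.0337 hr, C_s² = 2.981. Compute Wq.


ρ = λ·E[S] = 22.99·0.0337 = 0.7748
E[S²] = E[S]²(1+C_s²) = 0.0337²·(1+2.981) = 0.004521
Wq = λ·E[S²]/(2(1−ρ)) = 22.99·0.004521/(2·0.2252) = 0.23074 hr

Final: 0.23074 hr


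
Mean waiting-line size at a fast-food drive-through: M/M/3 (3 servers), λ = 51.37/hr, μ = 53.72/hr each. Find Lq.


a = λ/μ = 0.9563; ρ = a/3 = 0.3188
P₀ = 0.380606
Lq = P₀·a^c·ρ / (c!·(1−ρ)²) = 0.380606·0.87442·0.3188/(6·0.46410)
= 0.03810

Final: 0.03810


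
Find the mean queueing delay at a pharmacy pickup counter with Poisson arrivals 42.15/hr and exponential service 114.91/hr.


ρ = 42.15/114.91 = 0.3668
Wq = ρ/(μ−λ) = 0.3668/(114.91 − 42.15) = 0.3668/72.76 = 0.005041 hr

Final: 0.005041 hr


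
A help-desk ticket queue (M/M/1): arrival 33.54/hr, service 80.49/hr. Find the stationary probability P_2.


ρ = 33.54/80.49 = 0.4167
P_n = (1−ρ)·ρ^n = (1 − 0.4167)·0.4167^2 = 0.5833·0.173637 = 0.101283

Final: 0.101283


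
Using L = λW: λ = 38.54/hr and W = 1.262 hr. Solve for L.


L = λW = 38.54·1.262 = 48.6375

Final: 48.6375


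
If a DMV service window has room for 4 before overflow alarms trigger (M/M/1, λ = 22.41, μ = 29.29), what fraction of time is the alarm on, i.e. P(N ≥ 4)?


ρ = 22.41/29.29 = 0.7651
P(N ≥ n) = ρ^n = 0.7651^4 = 0.342681

Final: 0.342681


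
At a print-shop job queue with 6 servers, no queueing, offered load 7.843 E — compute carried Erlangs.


B(6,7.843) = 0.381105 (Erlang-B)
Carried load = a(1 − B) = 7.843·(1 − 0.381105) = 7.843·0.618895 = 4.8540 E

Final: 4.8540 Erlangs


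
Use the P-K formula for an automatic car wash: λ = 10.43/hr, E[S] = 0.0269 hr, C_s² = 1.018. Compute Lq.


ρ = λ·E[S] = 10.43·0.0269 = 0.2806
Lq = ρ²(1+C_s²)/(2(1−ρ)) = 0.07872·(1+1.018)/(2·0.7194)
= 0.07872·2.0180/1.4389 = 0.11040

Final: 0.11040


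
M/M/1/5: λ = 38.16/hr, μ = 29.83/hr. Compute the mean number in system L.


ρ = 38.16/29.83 = 1.2792
L = ρ[1 − (K+1)ρ^K + Kρ^(K+1)] / [(1−ρ)(1−ρ^(K+1))]
Numerator: 1.2792·(1 − 6·3.425907 + 5·4.382588) = 3.015829
Denominator: (-0.2792)·(-3.382588) = 0.944585
L = 3.015829/0.944585 = 3.1928

Final: 3.1928


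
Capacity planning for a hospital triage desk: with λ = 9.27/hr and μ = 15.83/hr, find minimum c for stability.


Stability requires cμ > λ ⇔ c > λ/μ.
λ/μ = 9.27/15.83 = 0.5856
Minimum integer c = ⌊0.5856⌋ + 1 = 1
Check: 1·15.83 = 15.83 > 9.27, while 0·15.83 = 0.00 ≤ 9.27

Final: 1 servers


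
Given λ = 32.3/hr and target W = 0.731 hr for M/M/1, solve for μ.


W = 1/(μ−λ) ⇒ μ − λ = 1/W = 1/0.731 = 1.3680
μ = λ + 1/W = 32.3 + 1.3680 = 33.6680 per hr

Final: 33.6680 /hr


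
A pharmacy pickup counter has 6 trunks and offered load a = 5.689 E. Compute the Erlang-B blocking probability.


B(c,a) = (a^c/c!) / Σ_{k=0}^{c} a^k/k!
a^6/6! = 47.085058
Σ terms (k=0..6): 1.00000 + 5.68900 + 16.18236 + 30.68715 + 43.64480 + 49.65905 + 47.08506 = 193.947418
B = 47.085058/193.947418 = 0.242772

Final: 0.242772


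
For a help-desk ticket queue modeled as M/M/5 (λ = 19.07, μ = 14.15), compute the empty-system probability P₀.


a = λ/μ = 19.07/14.15 = 1.3477; ρ = a/c = 0.2695
Σ_{k=0}^{4} a^k/k! (terms k=0..4) = 1.00000 + 1.34770 + 0.90815 + 0.40797 + 0.13746 = 3.80128
Tail: a^5/(5!(1−ρ)) = 4.44602/(120·0.7305) = 0.05072
P₀ = 1/(3.80128 + 0.05072) = 1/3.85201 = 0.259605

Final: 0.259605


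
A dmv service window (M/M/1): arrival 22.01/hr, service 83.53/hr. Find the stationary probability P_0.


ρ = 22.01/83.53 = 0.2635
P_n = (1−ρ)·ρ^n = (1 − 0.2635)·0.2635^0 = 0.7365·1.000000 = 0.736502

Final: 0.736502


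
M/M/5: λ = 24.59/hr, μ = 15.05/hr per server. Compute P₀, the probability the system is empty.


a = λ/μ = 24.59/15.05 = 1.6339; ρ = a/c = 0.3268
Σ_{k=0}^{4} a^k/k! (terms k=0..4) = 1.00000 + 1.63389 + 1.33479 + 0.72697 + 0.29695 = 4.99259
Tail: a^5/(5!(1−ρ)) = 11.64421/(120·0.6732) = 0.14414
P₀ = 1/(4.99259 + 0.14414) = 1/5.13673 = 0.194676

Final: 0.194676


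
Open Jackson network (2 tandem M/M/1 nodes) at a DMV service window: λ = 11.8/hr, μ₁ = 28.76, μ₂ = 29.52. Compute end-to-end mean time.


Each node sees arrival rate λ = 11.8/hr (tandem ⇒ throughput preserved).
W₁ = 1/(μ₁−λ) = 1/(28.76−11.8) = 0.05896 hr
W₂ = 1/(μ₂−λ) = 1/(29.52−11.8) = 0.05643 hr
W_total = W₁ + W₂ = 0.05896 + 0.05643 = 0.11540 hr

Final: 0.11540 hr


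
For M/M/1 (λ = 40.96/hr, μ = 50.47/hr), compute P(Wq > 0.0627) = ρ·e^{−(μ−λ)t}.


ρ = 40.96/50.47 = 0.8116
P(Wq > t) = ρ·e^{−(μ−λ)t} = 0.8116·e^{−0.5963}
= 0.8116·0.550859 = 0.447061

Final: 0.447061


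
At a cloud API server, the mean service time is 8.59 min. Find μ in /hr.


μ = 1/(service time) in consistent units.
1 hour = 60 min, so μ = 60/8.59 = 6.9849 per hour

Final: 6.9849 /hr


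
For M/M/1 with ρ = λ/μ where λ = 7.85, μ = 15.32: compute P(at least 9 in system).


ρ = 7.85/15.32 = 0.5124
P(N ≥ n) = ρ^n = 0.5124^9 = 0.002435

Final: 0.002435


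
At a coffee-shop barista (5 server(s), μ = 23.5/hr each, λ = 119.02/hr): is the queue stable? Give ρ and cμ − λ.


Total capacity cμ = 5·23.5 = 117.50/hr
ρ = λ/(cμ) = 119.02/117.50 = 1.0129
Stable ⇔ ρ < 1: NO
Spare capacity = cμ − λ = 117.50 − 119.02 = -1.52/hr

Final: ρ = 1.0129; unstable; margin = -1.52/hr


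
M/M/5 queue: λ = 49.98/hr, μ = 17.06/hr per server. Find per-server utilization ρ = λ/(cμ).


ρ = λ/(cμ) = 49.98/(5·17.06) = 49.98/85.30 = 0.5859

Final: 0.5859


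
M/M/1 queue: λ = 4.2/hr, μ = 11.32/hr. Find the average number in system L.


ρ = λ/μ = 4.2/11.32 = 0.3710
L = ρ/(1−ρ) = 0.3710/(1 − 0.3710) = 0.3710/0.6290 = 0.5899

Final: 0.5899


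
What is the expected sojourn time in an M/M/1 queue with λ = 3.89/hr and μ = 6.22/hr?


W = 1/(μ−λ) = 1/(6.22 − 3.89) = 1/2.33 = 0.4292 hr

Final: 0.4292 hr


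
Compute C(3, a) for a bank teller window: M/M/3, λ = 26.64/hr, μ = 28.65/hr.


a = λ/μ = 0.9298; ρ = a/3 = 0.3099
P₀ = 0.391187 (from M/M/c formula)
C(c,a) = [a^c/(c!(1−ρ))]·P₀ = [0.80395/(6·0.6901)]·0.391187
= 0.19418·0.391187 = 0.075959

Final: 0.075959


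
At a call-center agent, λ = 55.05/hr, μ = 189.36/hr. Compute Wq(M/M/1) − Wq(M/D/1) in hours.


ρ = 55.05/189.36 = 0.2907
Wq(M/M/1) = ρ/(μ−λ) = 0.2907/134.31 = 0.002165 hr
Wq(M/D/1) = ρ/(2(μ−λ)) = 0.001082 hr
Savings = 0.002165 − 0.001082 = 0.001082 hr

Final: 0.001082 hr


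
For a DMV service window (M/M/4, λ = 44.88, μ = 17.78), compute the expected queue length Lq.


a = λ/μ = 2.5242; ρ = a/4 = 0.6310
P₀ = 0.071556
Lq = P₀·a^c·ρ / (c!·(1−ρ)²) = 0.071556·40.59610·0.6310/(24·0.13613)
= 0.56110

Final: 0.56110


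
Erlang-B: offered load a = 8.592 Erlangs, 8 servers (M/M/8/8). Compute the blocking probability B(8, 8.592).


B(c,a) = (a^c/c!) / Σ_{k=0}^{c} a^k/k!
a^8/8! = 736.603238
Σ terms (k=0..8): 1.00000 + 8.59200 + 36.91123 + 105.71377 + 227.07317 + 390.20254 + 558.77004 + 685.85031 + 736.60324 = 2750.716312
B = 736.603238/2750.716312 = 0.267786

Final: 0.267786


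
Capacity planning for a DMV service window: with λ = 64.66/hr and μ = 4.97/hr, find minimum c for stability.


Stability requires cμ > λ ⇔ c > λ/μ.
λ/μ = 64.66/4.97 = 13.0101
Minimum integer c = ⌊13.0101⌋ + 1 = 14
Check: 14·4.97 = 69.58 > 64.66, while 13·4.97 = 64.61 ≤ 64.66

Final: 14 servers


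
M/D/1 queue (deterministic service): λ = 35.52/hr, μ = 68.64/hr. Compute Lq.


ρ = 35.52/68.64 = 0.5175
M/D/1: Lq = ρ²/(2(1−ρ)) = 0.2678/(2·0.4825) = 0.27749

Final: 0.27749


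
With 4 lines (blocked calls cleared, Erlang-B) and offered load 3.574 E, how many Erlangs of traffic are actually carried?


B(4,3.574) = 0.267993 (Erlang-B)
Carried load = a(1 − B) = 3.574·(1 − 0.267993) = 3.574·0.732007 = 2.6162 E

Final: 2.6162 Erlangs


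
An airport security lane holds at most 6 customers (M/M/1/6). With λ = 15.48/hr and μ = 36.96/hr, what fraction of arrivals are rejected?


ρ = λ/μ = 15.48/36.96 = 0.4188
P_K = (1−ρ)ρ^K/(1−ρ^(K+1)) = (0.5812·0.005398)/(1 − 0.002261)
= 0.003137/0.997739 = 0.003144

Final: 0.003144


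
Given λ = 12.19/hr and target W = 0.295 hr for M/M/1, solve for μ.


W = 1/(μ−λ) ⇒ μ − λ = 1/W = 1/0.295 = 3.3898
μ = λ + 1/W = 12.19 + 3.3898 = 15.5798 per hr

Final: 15.5798 /hr


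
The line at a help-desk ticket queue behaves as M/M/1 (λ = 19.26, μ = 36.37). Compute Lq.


ρ = 19.26/36.37 = 0.5296
Lq = ρ²/(1−ρ) = 0.2804/0.4704 = 0.5961

Final: 0.5961


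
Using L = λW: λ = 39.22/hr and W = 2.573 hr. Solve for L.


L = λW = 39.22·2.573 = 100.9131

Final: 100.9131


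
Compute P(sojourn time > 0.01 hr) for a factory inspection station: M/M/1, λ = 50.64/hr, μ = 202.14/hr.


W ~ Exponential(μ−λ) for M/M/1.
μ − λ = 202.14 − 50.64 = 151.5000
P(W > t) = e^{−(μ−λ)t} = e^{−1.5150} = 0.219808

Final: 0.219808


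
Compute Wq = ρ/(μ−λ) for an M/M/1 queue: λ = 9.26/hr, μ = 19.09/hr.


ρ = 9.26/19.09 = 0.4851
Wq = ρ/(μ−λ) = 0.4851/(19.09 − 9.26) = 0.4851/9.83 = 0.04935 hr

Final: 0.04935 hr


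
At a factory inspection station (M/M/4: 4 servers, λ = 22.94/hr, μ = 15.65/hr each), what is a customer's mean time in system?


a = 1.4658; ρ = 0.3665; P₀ = 0.228904
Lq = P₀·a^c·ρ/(c!(1−ρ)²) = 0.04020
Wq = Lq/λ = 0.04020/22.94 = 0.001752 hr
W = Wq + 1/μ = 0.001752 + 0.06390 = 0.06565 hr

Final: 0.06565 hr


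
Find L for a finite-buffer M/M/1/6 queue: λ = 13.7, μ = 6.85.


ρ = 13.7/6.85 = 2.0000
L = ρ[1 − (K+1)ρ^K + Kρ^(K+1)] / [(1−ρ)(1−ρ^(K+1))]
Numerator: 2.0000·(1 − 7·64.000000 + 6·128.000000) = 642.000000
Denominator: (-1.0000)·(-127.000000) = 127.000000
L = 642.000000/127.000000 = 5.0551

Final: 5.0551


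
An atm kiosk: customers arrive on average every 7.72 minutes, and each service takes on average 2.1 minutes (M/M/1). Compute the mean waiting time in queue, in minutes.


λ = 60/7.72 = 7.7720 /hr
μ = 60/2.1 = 28.5714 /hr
ρ = λ/μ = 7.7720/28.5714 = 0.2720
Wq = ρ/(μ−λ) = 0.2720/(28.5714−7.7720) = 0.01308 hr
In minutes: 0.01308·60 = 0.7847 min

Final: 0.7847 min


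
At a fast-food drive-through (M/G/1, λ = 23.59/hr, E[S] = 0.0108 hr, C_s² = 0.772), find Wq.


ρ = λ·E[S] = 23.59·0.0108 = 0.2548
E[S²] = E[S]²(1+C_s²) = 0.0108²·(1+0.772) = 0.0002067
Wq = λ·E[S²]/(2(1−ρ)) = 23.59·0.0002067/(2·0.7452) = 0.003271 hr

Final: 0.003271 hr


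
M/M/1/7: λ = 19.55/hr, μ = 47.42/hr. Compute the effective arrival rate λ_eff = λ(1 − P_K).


ρ = 0.4123; P_K = (1−ρ)ρ^7/(1−ρ^8) = 0.001191
λ_eff = λ(1 − P_K) = 19.55·(1 − 0.001191) = 19.55·0.998809 = 19.5267 /hr

Final: 19.5267 /hr


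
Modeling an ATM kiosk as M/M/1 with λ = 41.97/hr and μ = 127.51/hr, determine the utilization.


ρ = λ/μ = 41.97/127.51 = 0.3292

Final: 0.3292


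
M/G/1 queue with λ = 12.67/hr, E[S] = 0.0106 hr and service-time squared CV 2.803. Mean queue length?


ρ = λ·E[S] = 12.67·0.0106 = 0.1343
Lq = ρ²(1+C_s²)/(2(1−ρ)) = 0.01804·(1+2.803)/(2·0.8657)
= 0.01804·3.8030/1.7314 = 0.03962

Final: 0.03962


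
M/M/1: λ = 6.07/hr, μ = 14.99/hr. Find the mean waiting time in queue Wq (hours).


ρ = 6.07/14.99 = 0.4049
Wq = ρ/(μ−λ) = 0.4049/(14.99 − 6.07) = 0.4049/8.92 = 0.04540 hr

Final: 0.04540 hr


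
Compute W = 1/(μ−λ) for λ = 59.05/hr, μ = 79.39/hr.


W = 1/(μ−λ) = 1/(79.39 − 59.05) = 1/20.34 = 0.04916 hr

Final: 0.04916 hr


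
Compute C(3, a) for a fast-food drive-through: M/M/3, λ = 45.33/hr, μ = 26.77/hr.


a = λ/μ = 1.6933; ρ = a/3 = 0.5644
P₀ = 0.167089 (from M/M/c formula)
C(c,a) = [a^c/(c!(1−ρ))]·P₀ = [4.85525/(6·0.4356)]·0.167089
= 1.85785·0.167089 = 0.310427

Final: 0.310427


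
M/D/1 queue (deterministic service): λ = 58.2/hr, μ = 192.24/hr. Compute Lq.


ρ = 58.2/192.24 = 0.3027
M/D/1: Lq = ρ²/(2(1−ρ)) = 0.09166/(2·0.6973) = 0.06573

Final: 0.06573
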